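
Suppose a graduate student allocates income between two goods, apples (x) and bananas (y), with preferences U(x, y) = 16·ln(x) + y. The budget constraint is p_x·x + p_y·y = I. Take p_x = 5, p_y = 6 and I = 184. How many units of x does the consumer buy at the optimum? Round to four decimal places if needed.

MU_x = 16/x, MU_y = 1. Tangency: 16/x = p_x/p_y.
So x*(p_x,p_y) = 16·p_y/p_x, independent of income; and y* = (I − 16·p_y)/p_y.
At the given prices: x* = 16·6/5 = 19.2.

x* = 19.2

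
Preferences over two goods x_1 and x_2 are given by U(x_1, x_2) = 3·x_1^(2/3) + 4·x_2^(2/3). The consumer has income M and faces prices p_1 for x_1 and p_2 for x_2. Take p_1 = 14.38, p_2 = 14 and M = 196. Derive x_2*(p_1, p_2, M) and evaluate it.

MU_x_1 ∝ 3·x_1^(-1/3), MU_x_2 ∝ 4·x_2^(-1/3), so MRS = (3/4)·(x_2/x_1)^(1/3) = p_1/p_2.
Solve for the ratio: x_2/x_1 = [(4/3)·p_1/p_2]^(3).
With the ratio pinned down, the budget gives x_1* = M/(p_1 + p_2·(x_2/x_1)) and x_2* = (x_2/x_1)·x_1*.
Numerically x_2/x_1 = 2.568673, so x_1* = 196/(14.38 + 14·2.568673) = 3.8934 and x_2* = 2.568673·3.8934 = 10.0009.

x_2* = 10.0009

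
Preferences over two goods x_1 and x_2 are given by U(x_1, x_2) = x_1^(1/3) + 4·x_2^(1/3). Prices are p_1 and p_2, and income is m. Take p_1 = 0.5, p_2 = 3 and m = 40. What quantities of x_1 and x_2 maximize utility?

MU_x_1 ∝ x_1^(-2/3), MU_x_2 ∝ 4·x_2^(-2/3), so MRS = (1/4)·(x_2/x_1)^(2/3) = p_1/p_2.
Solve for the ratio: x_2/x_1 = [4·p_1/p_2]^(1.5).
Substitute x_2 = (x_2/x_1)·x_1 into the budget: x_1* = m/(p_1 + p_2·(x_2/x_1)).
Numerically x_2/x_1 = 0.544331, so x_1* = 40/(0.5 + 3·0.544331) = 18.753 and x_2* = 0.544331·18.753 = 10.2078.

x_1* = 18.753, x_2* = 10.2078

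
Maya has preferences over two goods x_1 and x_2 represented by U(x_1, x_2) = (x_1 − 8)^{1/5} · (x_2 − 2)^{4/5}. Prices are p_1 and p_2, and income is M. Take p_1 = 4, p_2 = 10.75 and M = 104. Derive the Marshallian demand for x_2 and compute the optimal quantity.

x_2* = 5.7581

Let x_1' = x_1−8, x_2' = x_2−2. MRS = (1/4)·x_2'/x_1' = p_1/p_2.
Substituting into the budget: x_1* = 8 + 0.2·(M − 8·p_1 − 2·p_2)/p_1, and x_2* = 2 + 0.8·(…)/p_2.
Discretionary income = 104 − 8·4 − 2·10.75 = 50.5; x_2* = 2 + 0.8·50.5/10.75 = 5.7581.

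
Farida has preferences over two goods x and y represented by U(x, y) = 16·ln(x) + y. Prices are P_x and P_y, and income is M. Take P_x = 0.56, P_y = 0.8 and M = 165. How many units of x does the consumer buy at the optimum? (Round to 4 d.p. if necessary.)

MU_x = 16/x, MU_y = 1. Tangency: 16/x = P_x/P_y.
So x*(P_x,P_y) = 16·P_y/P_x, independent of income; and y* = (M − 16·P_y)/P_y.
At the given prices: x* = 16·0.8/0.56 = 22.8571.

x* = 22.8571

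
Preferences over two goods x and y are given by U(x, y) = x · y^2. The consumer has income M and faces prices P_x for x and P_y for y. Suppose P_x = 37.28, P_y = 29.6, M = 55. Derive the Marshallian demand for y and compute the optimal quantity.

At P_x=37.28, P_y=29.6, M=55: y* = 2/3·55/29.6 = 1.2387.

y* = 1.2387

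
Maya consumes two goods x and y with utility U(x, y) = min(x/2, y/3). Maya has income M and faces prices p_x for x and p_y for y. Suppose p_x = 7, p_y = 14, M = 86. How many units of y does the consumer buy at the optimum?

y* = 4.6071

With perfect complements, no substitution: consume in ratio x:y = 2:3.
Budget: p_x·x + p_y·(3/2)·x = M, so (2·p_x + 3·p_y)·x = 2·M.
Demand: x*(p_x,p_y,M) = 2·M/(2·p_x + 3·p_y), y* = 3·M/(2·p_x + 3·p_y).
Here 2·7 + 3·14 = 56, giving y* = 4.6071.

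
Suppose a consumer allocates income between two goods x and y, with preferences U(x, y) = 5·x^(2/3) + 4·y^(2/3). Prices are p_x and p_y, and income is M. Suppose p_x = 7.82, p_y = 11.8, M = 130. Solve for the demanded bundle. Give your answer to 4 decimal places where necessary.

MU_x ∝ 5·x^(-1/3), MU_y ∝ 4·y^(-1/3), so MRS = (5/4)·(y/x)^(1/3) = p_x/p_y.
Hence y/x = ((4/5)·p_x/p_y)^(1/(1/3)), i.e. raised to the 3 power.
With the ratio pinned down, the budget gives x* = M/(p_x + p_y·(y/x)) and y* = (y/x)·x*.
Numerically y/x = 0.14902, so x* = 130/(7.82 + 11.8·0.14902) = 13.5722 and y* = 0.14902·13.5722 = 2.0225.

x* = 13.5722, y* = 2.0225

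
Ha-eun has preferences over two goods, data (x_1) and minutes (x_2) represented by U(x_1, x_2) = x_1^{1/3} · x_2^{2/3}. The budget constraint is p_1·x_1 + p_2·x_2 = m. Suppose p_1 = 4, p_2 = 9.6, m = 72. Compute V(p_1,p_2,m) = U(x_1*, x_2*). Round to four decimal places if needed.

V = 5.3133

Demand: x_1*(p_1,p_2,m) = 1/3·m/p_1 and x_2* = 2/3·m/p_2.
At p_1=4, p_2=9.6, m=72: x_1* = 1/3·72/4 = 6, x_2* = 5.
Utility at the optimum: U(6, 5) = 5.3133.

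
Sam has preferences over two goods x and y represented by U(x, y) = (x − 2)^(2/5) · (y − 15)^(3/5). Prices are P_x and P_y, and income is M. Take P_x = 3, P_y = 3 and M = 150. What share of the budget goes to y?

share on y = 0.696

Discretionary income = 150 − 2·3 − 15·3 = 99; x* = 2 + 0.4·99/3 = 15.2; y* = 15 + 0.6·99/3 = 34.8.
Expenditure on y: 3·34.8 = 104.4; share = 0.696.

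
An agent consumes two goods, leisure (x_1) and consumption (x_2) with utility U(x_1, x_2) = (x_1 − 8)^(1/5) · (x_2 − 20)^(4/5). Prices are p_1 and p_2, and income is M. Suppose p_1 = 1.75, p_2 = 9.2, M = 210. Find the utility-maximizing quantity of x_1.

x_1* = 9.3714

This is Cobb-Douglas in (x_1−8, x_2−20): tangency gives 0.2·p_2·(x_2−20) = 0.8·p_1·(x_1−8).
Substituting into the budget: x_1* = 8 + 0.2·(M − 8·p_1 − 20·p_2)/p_1, and x_2* = 20 + 0.8·(…)/p_2.
Discretionary income = 210 − 8·1.75 − 20·9.2 = 12; x_1* = 8 + 0.2·12/1.75 = 9.3714.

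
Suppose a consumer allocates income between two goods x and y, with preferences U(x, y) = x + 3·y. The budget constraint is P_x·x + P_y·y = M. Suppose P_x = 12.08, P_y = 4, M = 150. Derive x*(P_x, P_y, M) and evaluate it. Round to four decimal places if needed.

Linear utility — the consumer picks whichever good has higher MU/price: 1/12.08 = 0.0828 vs 3/4 = 0.75.
y gives more utility per dollar, so spend all income on y: y* = M/P_y, x* = 0.
Numerically: x* = 0, y* = 37.5.

x* = 0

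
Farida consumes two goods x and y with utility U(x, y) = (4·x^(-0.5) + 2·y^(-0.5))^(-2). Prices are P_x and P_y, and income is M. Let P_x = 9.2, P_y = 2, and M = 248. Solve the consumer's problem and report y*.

y* = 34.0658

From the CES first-order condition, 2·(y/x)^(1.5) = P_x/P_y.
Hence y/x = ((1/2)·P_x/P_y)^(1/(1.5)), i.e. raised to the 2/3 power.
Substitute y = (y/x)·x into the budget: x* = M/(P_x + P_y·(y/x)).
Numerically y/x = 1.742416, so x* = 248/(9.2 + 2·1.742416) = 19.5509 and y* = 1.742416·19.5509 = 34.0658.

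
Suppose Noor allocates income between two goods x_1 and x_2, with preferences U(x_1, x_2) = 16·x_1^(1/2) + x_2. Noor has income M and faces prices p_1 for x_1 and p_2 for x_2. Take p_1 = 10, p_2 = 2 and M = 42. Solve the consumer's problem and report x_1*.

MU_x_1 = 8/√x_1, MU_x_2 = 1. Tangency: 8/√x_1 = p_1/p_2.
Thus x_1* = (8·p_2/p_1)² — independent of M — with the rest of income spent on x_2.
Plugging in: x_1* = (8·2/10)² = 2.56.

x_1* = 2.56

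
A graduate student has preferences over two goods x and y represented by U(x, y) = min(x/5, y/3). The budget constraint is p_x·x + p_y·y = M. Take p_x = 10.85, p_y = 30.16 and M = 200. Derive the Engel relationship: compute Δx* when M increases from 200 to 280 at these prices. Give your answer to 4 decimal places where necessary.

With perfect complements, no substitution: consume in ratio x:y = 5:3.
Budget: p_x·x + p_y·(3/5)·x = M, so (5·p_x + 3·p_y)·x = 5·M.
Demand: x*(p_x,p_y,M) = 5·M/(5·p_x + 3·p_y), y* = 3·M/(5·p_x + 3·p_y).
Here 5·10.85 + 3·30.16 = 144.73, giving x* = 6.9094.
At M' = 280: x* = 9.6732. Change: 9.6732 − 6.9094 = 2.7638.

Δx* = 2.7638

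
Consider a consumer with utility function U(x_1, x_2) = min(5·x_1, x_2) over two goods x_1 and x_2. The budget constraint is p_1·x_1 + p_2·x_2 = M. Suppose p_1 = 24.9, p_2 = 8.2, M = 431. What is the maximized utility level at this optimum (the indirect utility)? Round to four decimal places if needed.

V = 32.7011

With perfect complements, no substitution: consume in ratio x_1:x_2 = 1:5.
Budget: p_1·x_1 + p_2·5·x_1 = M, so (p_1 + 5·p_2)·x_1 = M.
Demand: x_1*(p_1,p_2,M) = M/(p_1 + 5·p_2), x_2* = 5·M/(p_1 + 5·p_2).
Here 24.9 + 5·8.2 = 65.9, giving x_1* = 6.5402 and x_2* = 32.7011.
Utility at the optimum: U(6.5402, 32.7011) = 32.7011.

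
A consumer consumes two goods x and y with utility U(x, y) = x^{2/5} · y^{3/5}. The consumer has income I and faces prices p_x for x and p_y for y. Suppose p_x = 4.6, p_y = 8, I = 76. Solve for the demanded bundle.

x* = 6.6087, y* = 5.7

MU_x/MU_y = (0.4·y)/(0.6·x); tangency sets this equal to p_x/p_y.
So 0.4·p_y·y = 0.6·p_x·x; combined with the budget, a share 0.4 of income goes to x.
Demand: x*(p_x,p_y,I) = 0.4·I/p_x and y* = 0.6·I/p_y.
At p_x=4.6, p_y=8, I=76: x* = 0.4·76/4.6 = 6.6087, y* = 5.7.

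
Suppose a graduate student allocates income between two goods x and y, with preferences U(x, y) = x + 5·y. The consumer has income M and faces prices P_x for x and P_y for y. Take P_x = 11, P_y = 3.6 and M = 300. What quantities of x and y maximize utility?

x* = 0, y* = 83.3333

y gives more utility per dollar, so spend all income on y: y* = M/P_y, x* = 0.
Numerically: x* = 0, y* = 83.3333.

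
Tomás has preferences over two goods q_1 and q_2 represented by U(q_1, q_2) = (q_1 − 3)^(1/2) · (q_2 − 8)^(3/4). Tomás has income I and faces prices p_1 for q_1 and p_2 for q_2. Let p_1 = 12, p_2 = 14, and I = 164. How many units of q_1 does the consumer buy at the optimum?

q_1* = 3.5333

Let q_1' = q_1−3, q_2' = q_2−8. MRS = (2/3)·q_2'/q_1' = p_1/p_2.
After buying the subsistence bundle (3, 8), a share 0.4 of the remaining income goes to q_1: q_1* = 3 + 0.4·(I − 3p_1 − 8p_2)/p_1.
Discretionary income = 164 − 3·12 − 8·14 = 16; q_1* = 3 + 0.4·16/12 = 3.5333.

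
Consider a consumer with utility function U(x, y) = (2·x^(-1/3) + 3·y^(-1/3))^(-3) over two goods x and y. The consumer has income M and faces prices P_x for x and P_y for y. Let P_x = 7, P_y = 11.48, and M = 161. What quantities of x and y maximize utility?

MRS = MU_x/MU_y = (2/3)·(y/x)^(4/3). Set equal to P_x/P_y.
Solve for the ratio: y/x = [(3/2)·P_x/P_y]^(0.75).
With the ratio pinned down, the budget gives x* = M/(P_x + P_y·(y/x)) and y* = (y/x)·x*.
Numerically y/x = 0.935267, so x* = 161/(7 + 11.48·0.935267) = 9.0771 and y* = 0.935267·9.0771 = 8.4895.

x* = 9.0771, y* = 8.4895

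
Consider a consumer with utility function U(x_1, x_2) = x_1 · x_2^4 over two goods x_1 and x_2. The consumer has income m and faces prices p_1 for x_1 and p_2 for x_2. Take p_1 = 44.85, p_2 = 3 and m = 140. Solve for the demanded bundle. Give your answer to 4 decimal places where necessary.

x_1* = 0.6243, x_2* = 37.3333

Tangency: MRS = (1/4)·x_2/x_1 = p_1/p_2.
Rearranging, p_2·x_2 = 4·p_1·x_1. Substituting into the budget gives p_1·x_1·(1 + 4) = m.
Demand: x_1*(p_1,p_2,m) = 0.2·m/p_1 and x_2* = 0.8·m/p_2.
At p_1=44.85, p_2=3, m=140: x_1* = 0.2·140/44.85 = 0.6243, x_2* = 37.3333.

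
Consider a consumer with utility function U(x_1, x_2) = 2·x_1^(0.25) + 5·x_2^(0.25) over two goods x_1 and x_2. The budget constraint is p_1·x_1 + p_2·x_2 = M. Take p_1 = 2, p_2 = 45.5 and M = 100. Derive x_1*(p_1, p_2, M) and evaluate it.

x_1* = 22.7536

Numerically x_2/x_1 = 0.052635, so x_1* = 100/(2 + 45.5·0.052635) = 22.7536.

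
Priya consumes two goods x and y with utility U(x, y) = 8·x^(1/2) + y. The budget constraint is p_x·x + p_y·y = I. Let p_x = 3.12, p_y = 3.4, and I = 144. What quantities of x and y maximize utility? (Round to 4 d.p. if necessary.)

x* = 19.0007, y* = 24.917

MU_x = 4/√x, MU_y = 1. Tangency: 4/√x = p_x/p_y.
Solve: √x = 4·p_y/p_x, so x*(p_x,p_y) = (4·p_y/p_x)², and y* = (I − p_x·x*)/p_y.
Plugging in: x* = (4·3.4/3.12)² = 19.0007, y* = 24.917.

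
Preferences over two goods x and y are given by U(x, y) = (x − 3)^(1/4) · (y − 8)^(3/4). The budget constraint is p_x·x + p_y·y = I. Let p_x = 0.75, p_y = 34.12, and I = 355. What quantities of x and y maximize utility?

This is Cobb-Douglas in (x−3, y−8): tangency gives 0.25·p_y·(y−8) = 0.75·p_x·(x−3).
After buying the subsistence bundle (3, 8), a share 0.25 of the remaining income goes to x: x* = 3 + 0.25·(I − 3p_x − 8p_y)/p_x.
Discretionary income = 355 − 3·0.75 − 8·34.12 = 79.79; x* = 3 + 0.25·79.79/0.75 = 29.5967; y* = 8 + 0.75·79.79/34.12 = 9.7539.

x* = 29.5967, y* = 9.7539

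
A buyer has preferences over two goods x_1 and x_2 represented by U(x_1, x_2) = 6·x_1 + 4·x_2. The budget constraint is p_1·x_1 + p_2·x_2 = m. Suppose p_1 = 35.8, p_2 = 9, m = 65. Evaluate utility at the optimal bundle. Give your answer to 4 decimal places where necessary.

x_2 gives more utility per dollar, so spend all income on x_2: x_2* = m/p_2, x_1* = 0.
Numerically: x_1* = 0, x_2* = 7.2222.
Utility at the optimum: U(0, 7.2222) = 28.8889.

V = 28.8889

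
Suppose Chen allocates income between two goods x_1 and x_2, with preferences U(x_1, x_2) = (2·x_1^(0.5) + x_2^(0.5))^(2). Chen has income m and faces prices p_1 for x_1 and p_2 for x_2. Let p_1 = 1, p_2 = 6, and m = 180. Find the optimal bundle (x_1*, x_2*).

x_1* = 172.8, x_2* = 1.2

From the CES first-order condition, 2·(x_2/x_1)^(0.5) = p_1/p_2.
Hence x_2/x_1 = ((1/2)·p_1/p_2)^(1/(0.5)), i.e. raised to the 2 power.
With the ratio pinned down, the budget gives x_1* = m/(p_1 + p_2·(x_2/x_1)) and x_2* = (x_2/x_1)·x_1*.
Numerically x_2/x_1 = 0.006944, so x_1* = 180/(1 + 6·0.006944) = 172.8 and x_2* = 0.006944·172.8 = 1.2.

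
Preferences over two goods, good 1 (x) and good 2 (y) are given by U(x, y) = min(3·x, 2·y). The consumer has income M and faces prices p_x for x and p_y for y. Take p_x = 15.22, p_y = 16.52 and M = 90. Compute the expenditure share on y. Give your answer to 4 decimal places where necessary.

share on y = 0.6195

Leontief preferences: the optimum is at the kink where x/2 = y/3, i.e. y = (3/2)·x.
Budget: p_x·x + p_y·(3/2)·x = M, so (2·p_x + 3·p_y)·x = 2·M.
Demand: x*(p_x,p_y,M) = 2·M/(2·p_x + 3·p_y), y* = 3·M/(2·p_x + 3·p_y).
Here 2·15.22 + 3·16.52 = 80, giving x* = 2.25 and y* = 3.375.
Expenditure on y: 16.52·3.375 = 55.755; share = 0.6195.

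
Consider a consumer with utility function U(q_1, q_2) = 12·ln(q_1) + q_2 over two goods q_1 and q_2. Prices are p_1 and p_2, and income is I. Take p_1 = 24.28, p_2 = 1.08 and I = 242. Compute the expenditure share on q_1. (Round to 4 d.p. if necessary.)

share on q_1 = 0.0536

MU_q_1 = 12/q_1, MU_q_2 = 1. Tangency: 12/q_1 = p_1/p_2.
So q_1*(p_1,p_2) = 12·p_2/p_1, independent of income; and q_2* = (I − 12·p_2)/p_2.
At the given prices: q_1* = 12·1.08/24.28 = 0.5338, and q_2* = 212.0741.
Expenditure on q_1: 24.28·0.5338 = 12.96; share = 0.0536.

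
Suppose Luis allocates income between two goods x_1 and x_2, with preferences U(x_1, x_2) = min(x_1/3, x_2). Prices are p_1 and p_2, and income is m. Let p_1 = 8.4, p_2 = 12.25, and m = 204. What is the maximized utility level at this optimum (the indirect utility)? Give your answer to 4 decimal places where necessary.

Leontief preferences: the optimum is at the kink where x_1/3 = x_2/1, i.e. x_2 = (1/3)·x_1.
Budget: p_1·x_1 + p_2·(1/3)·x_1 = m, so (3·p_1 + p_2)·x_1 = 3·m.
Demand: x_1*(p_1,p_2,m) = 3·m/(3·p_1 + p_2), x_2* = m/(3·p_1 + p_2).
Here 3·8.4 + 12.25 = 37.45, giving x_1* = 16.3418 and x_2* = 5.4473.
Utility at the optimum: U(16.3418, 5.4473) = 5.4473.

V = 5.4473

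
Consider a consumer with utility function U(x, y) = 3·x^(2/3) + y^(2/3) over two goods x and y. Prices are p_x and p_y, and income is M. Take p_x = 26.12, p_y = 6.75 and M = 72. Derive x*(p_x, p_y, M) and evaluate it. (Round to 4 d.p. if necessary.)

x* = 1.7731

MRS = MU_x/MU_y = 3·(y/x)^(1/3). Set equal to p_x/p_y.
Solve for the ratio: y/x = [(1/3)·p_x/p_y]^(3).
With the ratio pinned down, the budget gives x* = M/(p_x + p_y·(y/x)) and y* = (y/x)·x*.
Numerically y/x = 2.146073, so x* = 72/(26.12 + 6.75·2.146073) = 1.7731.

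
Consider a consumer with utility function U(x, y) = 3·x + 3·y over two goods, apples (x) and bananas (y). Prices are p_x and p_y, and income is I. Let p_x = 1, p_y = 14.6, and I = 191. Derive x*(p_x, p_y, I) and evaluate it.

x* = 191

Linear utility — the consumer picks whichever good has higher MU/price: 3/1 = 3 vs 3/14.6 = 0.2055.
x gives more utility per dollar, so spend all income on x: x* = I/p_x, y* = 0.
Numerically: x* = 191, y* = 0.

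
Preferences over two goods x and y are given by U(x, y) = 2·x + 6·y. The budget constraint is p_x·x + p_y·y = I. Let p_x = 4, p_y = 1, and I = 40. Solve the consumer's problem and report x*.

x* = 0

y gives more utility per dollar, so spend all income on y: y* = I/p_y, x* = 0.
Numerically: x* = 0, y* = 40.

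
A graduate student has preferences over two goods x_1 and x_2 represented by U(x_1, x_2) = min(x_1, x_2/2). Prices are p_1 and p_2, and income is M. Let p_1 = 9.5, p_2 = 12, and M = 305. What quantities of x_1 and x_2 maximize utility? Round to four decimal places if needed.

x_1* = 9.1045, x_2* = 18.209

With perfect complements, no substitution: consume in ratio x_1:x_2 = 1:2.
Budget: p_1·x_1 + p_2·2·x_1 = M, so (p_1 + 2·p_2)·x_1 = M.
Demand: x_1*(p_1,p_2,M) = M/(p_1 + 2·p_2), x_2* = 2·M/(p_1 + 2·p_2).
Here 9.5 + 2·12 = 33.5, giving x_1* = 9.1045 and x_2* = 18.209.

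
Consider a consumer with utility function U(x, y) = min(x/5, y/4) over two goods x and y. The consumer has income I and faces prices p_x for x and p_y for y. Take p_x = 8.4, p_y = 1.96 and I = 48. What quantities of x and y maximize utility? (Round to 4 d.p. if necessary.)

x* = 4.8154, y* = 3.8523

With perfect complements, no substitution: consume in ratio x:y = 5:4.
Budget: p_x·x + p_y·(4/5)·x = I, so (5·p_x + 4·p_y)·x = 5·I.
Demand: x*(p_x,p_y,I) = 5·I/(5·p_x + 4·p_y), y* = 4·I/(5·p_x + 4·p_y).
Here 5·8.4 + 4·1.96 = 49.84, giving x* = 4.8154 and y* = 3.8523.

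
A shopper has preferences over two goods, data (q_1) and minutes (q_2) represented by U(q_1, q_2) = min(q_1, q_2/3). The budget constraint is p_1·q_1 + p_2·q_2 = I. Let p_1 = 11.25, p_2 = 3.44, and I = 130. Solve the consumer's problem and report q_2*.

q_2* = 18.0807

With perfect complements, no substitution: consume in ratio q_1:q_2 = 1:3.
Budget: p_1·q_1 + p_2·3·q_1 = I, so (p_1 + 3·p_2)·q_1 = I.
Demand: q_1*(p_1,p_2,I) = I/(p_1 + 3·p_2), q_2* = 3·I/(p_1 + 3·p_2).
Here 11.25 + 3·3.44 = 21.57, giving q_2* = 18.0807.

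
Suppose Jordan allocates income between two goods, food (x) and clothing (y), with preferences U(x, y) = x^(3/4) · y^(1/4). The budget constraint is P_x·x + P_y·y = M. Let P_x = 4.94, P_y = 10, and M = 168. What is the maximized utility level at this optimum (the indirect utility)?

The MRS is 3·y/x. Set MRS = P_x/P_y.
So 0.75·P_y·y = 0.25·P_x·x; combined with the budget, a share 0.75 of income goes to x.
Demand: x*(P_x,P_y,M) = 0.75·M/P_x and y* = 0.25·M/P_y.
At P_x=4.94, P_y=10, M=168: x* = 0.75·168/4.94 = 25.5061, y* = 4.2.
Utility at the optimum: U(25.5061, 4.2) = 16.2478.

V = 16.2478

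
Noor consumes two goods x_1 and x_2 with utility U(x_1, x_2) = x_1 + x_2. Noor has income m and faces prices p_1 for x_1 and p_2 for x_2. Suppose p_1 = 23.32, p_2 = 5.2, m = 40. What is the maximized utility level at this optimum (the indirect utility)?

x_2 gives more utility per dollar, so spend all income on x_2: x_2* = m/p_2, x_1* = 0.
Numerically: x_1* = 0, x_2* = 7.6923.
Utility at the optimum: U(0, 7.6923) = 7.6923.

V = 7.6923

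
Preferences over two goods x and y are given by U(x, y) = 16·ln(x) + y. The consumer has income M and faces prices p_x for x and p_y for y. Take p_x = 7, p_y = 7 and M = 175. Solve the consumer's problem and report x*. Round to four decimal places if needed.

x* = 16

At the given prices: x* = 16·7/7 = 16.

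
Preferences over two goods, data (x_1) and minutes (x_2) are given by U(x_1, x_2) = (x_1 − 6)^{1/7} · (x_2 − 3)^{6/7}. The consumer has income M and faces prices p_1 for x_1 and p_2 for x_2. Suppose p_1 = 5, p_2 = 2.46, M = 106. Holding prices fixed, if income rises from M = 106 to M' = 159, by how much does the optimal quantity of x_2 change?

This is Cobb-Douglas in (x_1−6, x_2−3): tangency gives 1/7·p_2·(x_2−3) = 6/7·p_1·(x_1−6).
After buying the subsistence bundle (6, 3), a share 1/7 of the remaining income goes to x_1: x_1* = 6 + 1/7·(M − 6p_1 − 3p_2)/p_1.
Discretionary income = 106 − 6·5 − 3·2.46 = 68.62; x_2* = 3 + 6/7·68.62/2.46 = 26.9094.
At M' = 159: x_2* = 45.3763. Change: 45.3763 − 26.9094 = 18.4669.

Δx_2* = 18.4669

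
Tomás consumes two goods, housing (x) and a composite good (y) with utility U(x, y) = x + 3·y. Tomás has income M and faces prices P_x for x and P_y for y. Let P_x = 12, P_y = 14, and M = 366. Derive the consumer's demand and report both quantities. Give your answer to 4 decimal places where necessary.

x* = 0, y* = 26.1429

Numerically: x* = 0, y* = 26.1429.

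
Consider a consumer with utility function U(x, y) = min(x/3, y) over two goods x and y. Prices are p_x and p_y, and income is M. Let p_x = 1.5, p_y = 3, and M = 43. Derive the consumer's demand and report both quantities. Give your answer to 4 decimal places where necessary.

x* = 17.2, y* = 5.7333

Leontief preferences: the optimum is at the kink where x/3 = y/1, i.e. y = (1/3)·x.
Budget: p_x·x + p_y·(1/3)·x = M, so (3·p_x + p_y)·x = 3·M.
Demand: x*(p_x,p_y,M) = 3·M/(3·p_x + p_y), y* = M/(3·p_x + p_y).
Here 3·1.5 + 3 = 7.5, giving x* = 17.2 and y* = 5.7333.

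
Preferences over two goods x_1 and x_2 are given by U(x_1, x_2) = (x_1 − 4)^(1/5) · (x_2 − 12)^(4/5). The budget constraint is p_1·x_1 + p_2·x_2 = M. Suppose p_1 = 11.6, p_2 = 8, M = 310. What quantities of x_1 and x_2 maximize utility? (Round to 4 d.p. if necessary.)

x_1* = 6.8897, x_2* = 28.76

This is Cobb-Douglas in (x_1−4, x_2−12): tangency gives 0.2·p_2·(x_2−12) = 0.8·p_1·(x_1−4).
Substituting into the budget: x_1* = 4 + 0.2·(M − 4·p_1 − 12·p_2)/p_1, and x_2* = 12 + 0.8·(…)/p_2.
Discretionary income = 310 − 4·11.6 − 12·8 = 167.6; x_1* = 4 + 0.2·167.6/11.6 = 6.8897; x_2* = 12 + 0.8·167.6/8 = 28.76.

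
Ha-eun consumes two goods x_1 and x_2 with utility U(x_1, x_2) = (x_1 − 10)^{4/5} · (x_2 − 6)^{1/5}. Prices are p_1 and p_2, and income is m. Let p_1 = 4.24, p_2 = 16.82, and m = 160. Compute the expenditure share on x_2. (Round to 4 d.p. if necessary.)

share on x_2 = 0.6516

Let x_1' = x_1−10, x_2' = x_2−6. MRS = 4·x_2'/x_1' = p_1/p_2.
After buying the subsistence bundle (10, 6), a share 0.8 of the remaining income goes to x_1: x_1* = 10 + 0.8·(m − 10p_1 − 6p_2)/p_1.
Discretionary income = 160 − 10·4.24 − 6·16.82 = 16.68; x_1* = 10 + 0.8·16.68/4.24 = 13.1472; x_2* = 6 + 0.2·16.68/16.82 = 6.1983.
Expenditure on x_2: 16.82·6.1983 = 104.256; share = 0.6516.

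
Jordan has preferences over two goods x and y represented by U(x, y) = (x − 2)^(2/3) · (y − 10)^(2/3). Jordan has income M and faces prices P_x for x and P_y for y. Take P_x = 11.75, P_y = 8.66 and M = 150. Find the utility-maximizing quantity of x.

x* = 3.6979

MRS = (y−10)/(x−2). Tangency with P_x/P_y gives y−10 = (P_x/P_y)·(x−2).
After buying the subsistence bundle (2, 10), a share 0.5 of the remaining income goes to x: x* = 2 + 0.5·(M − 2P_x − 10P_y)/P_x.
Discretionary income = 150 − 2·11.75 − 10·8.66 = 39.9; x* = 2 + 0.5·39.9/11.75 = 3.6979.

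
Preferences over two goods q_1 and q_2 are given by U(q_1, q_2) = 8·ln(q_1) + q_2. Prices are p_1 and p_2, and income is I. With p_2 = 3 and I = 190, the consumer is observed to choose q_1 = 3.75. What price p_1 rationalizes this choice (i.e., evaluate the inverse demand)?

Set MRS = p_1/p_2: (8/q_1)/1 = p_1/p_2.
So q_1*(p_1,p_2) = 8·p_2/p_1, independent of income; and q_2* = (I − 8·p_2)/p_2.
Set q_1* = 3.75 in the demand function and solve for p_1: p_1 = 6.4.

p_1 = 6.4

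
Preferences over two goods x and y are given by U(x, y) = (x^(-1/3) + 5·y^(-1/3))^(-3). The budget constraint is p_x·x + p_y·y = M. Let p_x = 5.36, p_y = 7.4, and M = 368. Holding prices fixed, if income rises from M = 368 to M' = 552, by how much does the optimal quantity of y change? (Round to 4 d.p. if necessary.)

Δy* = 19.4881

MU_x ∝ x^(-4/3), MU_y ∝ 5·y^(-4/3), so MRS = (1/5)·(y/x)^(4/3) = p_x/p_y.
Hence y/x = (5·p_x/p_y)^(1/(4/3)), i.e. raised to the 0.75 power.
Substitute y = (y/x)·x into the budget: x* = M/(p_x + p_y·(y/x)).
Numerically y/x = 2.62529, so x* = 368/(5.36 + 7.4·2.62529) = 14.8464 and y* = 2.62529·14.8464 = 38.9761.
At M' = 552: y* = 58.4642. Change: 58.4642 − 38.9761 = 19.4881.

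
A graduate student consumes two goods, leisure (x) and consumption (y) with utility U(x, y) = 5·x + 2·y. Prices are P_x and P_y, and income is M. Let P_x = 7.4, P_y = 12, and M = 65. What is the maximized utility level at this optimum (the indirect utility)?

Numerically: x* = 8.7838, y* = 0.
Utility at the optimum: U(8.7838, 0) = 43.9189.

V = 43.9189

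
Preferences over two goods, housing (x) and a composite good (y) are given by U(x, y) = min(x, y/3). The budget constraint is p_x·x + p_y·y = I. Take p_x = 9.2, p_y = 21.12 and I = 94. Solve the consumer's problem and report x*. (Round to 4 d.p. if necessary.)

Leontief preferences: the optimum is at the kink where x/1 = y/3, i.e. y = 3·x.
Budget: p_x·x + p_y·3·x = I, so (p_x + 3·p_y)·x = I.
Demand: x*(p_x,p_y,I) = I/(p_x + 3·p_y), y* = 3·I/(p_x + 3·p_y).
Here 9.2 + 3·21.12 = 72.56, giving x* = 1.2955.

x* = 1.2955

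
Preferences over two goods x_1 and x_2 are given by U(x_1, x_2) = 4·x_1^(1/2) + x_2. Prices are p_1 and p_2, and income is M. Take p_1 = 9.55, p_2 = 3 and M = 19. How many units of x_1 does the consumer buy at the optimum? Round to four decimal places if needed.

x_1* = 0.3947

MU_x_1 = 2/√x_1, MU_x_2 = 1. Tangency: 2/√x_1 = p_1/p_2.
Thus x_1* = (2·p_2/p_1)² — independent of M — with the rest of income spent on x_2.
Plugging in: x_1* = (2·3/9.55)² = 0.3947.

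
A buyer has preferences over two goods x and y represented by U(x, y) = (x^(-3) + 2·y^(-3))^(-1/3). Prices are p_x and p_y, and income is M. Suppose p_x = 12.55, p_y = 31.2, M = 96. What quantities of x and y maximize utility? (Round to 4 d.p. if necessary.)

x* = 2.2804, y* = 2.1597

MU_x ∝ x^(-4), MU_y ∝ 2·y^(-4), so MRS = (1/2)·(y/x)^(4) = p_x/p_y.
Solve for the ratio: y/x = [2·p_x/p_y]^(0.25).
With the ratio pinned down, the budget gives x* = M/(p_x + p_y·(y/x)) and y* = (y/x)·x*.
Numerically y/x = 0.947065, so x* = 96/(12.55 + 31.2·0.947065) = 2.2804 and y* = 0.947065·2.2804 = 2.1597.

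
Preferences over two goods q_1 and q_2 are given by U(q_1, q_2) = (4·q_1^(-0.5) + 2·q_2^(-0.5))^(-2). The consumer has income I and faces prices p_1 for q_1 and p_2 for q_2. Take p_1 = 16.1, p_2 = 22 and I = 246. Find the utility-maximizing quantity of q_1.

From the CES first-order condition, 2·(q_2/q_1)^(1.5) = p_1/p_2.
Hence q_2/q_1 = ((1/2)·p_1/p_2)^(1/(1.5)), i.e. raised to the 2/3 power.
Substitute q_2 = (q_2/q_1)·q_1 into the budget: q_1* = I/(p_1 + p_2·(q_2/q_1)).
Numerically q_2/q_1 = 0.511582, so q_1* = 246/(16.1 + 22·0.511582) = 8.9929.

q_1* = 8.9929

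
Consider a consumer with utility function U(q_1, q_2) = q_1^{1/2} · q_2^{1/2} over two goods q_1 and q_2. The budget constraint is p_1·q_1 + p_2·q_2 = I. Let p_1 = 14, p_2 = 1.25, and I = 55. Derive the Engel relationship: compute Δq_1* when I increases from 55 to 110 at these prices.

Demand: q_1*(p_1,p_2,I) = 0.5·I/p_1 and q_2* = 0.5·I/p_2.
At p_1=14, p_2=1.25, I=55: q_1* = 0.5·55/14 = 1.9643.
At I' = 110: q_1* = 3.9286. Change: 3.9286 − 1.9643 = 1.9643.

Δq_1* = 1.9643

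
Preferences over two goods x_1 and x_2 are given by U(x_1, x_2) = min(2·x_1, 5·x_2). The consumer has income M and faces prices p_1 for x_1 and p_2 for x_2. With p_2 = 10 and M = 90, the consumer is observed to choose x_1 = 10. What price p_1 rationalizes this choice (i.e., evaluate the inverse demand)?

With perfect complements, no substitution: consume in ratio x_1:x_2 = 5:2.
Budget: p_1·x_1 + p_2·(2/5)·x_1 = M, so (5·p_1 + 2·p_2)·x_1 = 5·M.
Demand: x_1*(p_1,p_2,M) = 5·M/(5·p_1 + 2·p_2), x_2* = 2·M/(5·p_1 + 2·p_2).
Set x_1* = 10 in the demand function and solve for p_1: p_1 = 5.

p_1 = 5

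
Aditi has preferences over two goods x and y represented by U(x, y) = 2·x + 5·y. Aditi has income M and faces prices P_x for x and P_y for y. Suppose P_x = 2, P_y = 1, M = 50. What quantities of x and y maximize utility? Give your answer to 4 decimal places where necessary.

Numerically: x* = 0, y* = 50.

x* = 0, y* = 50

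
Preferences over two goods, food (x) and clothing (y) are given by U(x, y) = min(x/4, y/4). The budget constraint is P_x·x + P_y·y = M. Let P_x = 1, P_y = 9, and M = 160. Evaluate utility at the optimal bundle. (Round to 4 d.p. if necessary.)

V = 4

Demand: x*(P_x,P_y,M) = 4·M/(4·P_x + 4·P_y), y* = 4·M/(4·P_x + 4·P_y).
Here 4·1 + 4·9 = 40, giving x* = 16 and y* = 16.
Utility at the optimum: U(16, 16) = 4.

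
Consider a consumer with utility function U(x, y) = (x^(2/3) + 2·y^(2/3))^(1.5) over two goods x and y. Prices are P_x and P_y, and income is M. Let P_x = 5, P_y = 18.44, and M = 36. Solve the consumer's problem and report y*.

MU_x ∝ x^(-1/3), MU_y ∝ 2·y^(-1/3), so MRS = (1/2)·(y/x)^(1/3) = P_x/P_y.
Solve for the ratio: y/x = [2·P_x/P_y]^(3).
With the ratio pinned down, the budget gives x* = M/(P_x + P_y·(y/x)) and y* = (y/x)·x*.
Numerically y/x = 0.159484, so x* = 36/(5 + 18.44·0.159484) = 4.5335 and y* = 0.159484·4.5335 = 0.723.

y* = 0.723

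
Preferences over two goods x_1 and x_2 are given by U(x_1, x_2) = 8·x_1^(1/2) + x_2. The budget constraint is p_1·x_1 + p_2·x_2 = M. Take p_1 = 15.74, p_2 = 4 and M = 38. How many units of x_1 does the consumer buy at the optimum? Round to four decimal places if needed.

Utility is quasi-linear in x_2; the FOC for x_1 is 4/√x_1 = p_1/p_2.
Solve: √x_1 = 4·p_2/p_1, so x_1*(p_1,p_2) = (4·p_2/p_1)², and x_2* = (M − p_1·x_1*)/p_2.
Plugging in: x_1* = (4·4/15.74)² = 1.0333.

x_1* = 1.0333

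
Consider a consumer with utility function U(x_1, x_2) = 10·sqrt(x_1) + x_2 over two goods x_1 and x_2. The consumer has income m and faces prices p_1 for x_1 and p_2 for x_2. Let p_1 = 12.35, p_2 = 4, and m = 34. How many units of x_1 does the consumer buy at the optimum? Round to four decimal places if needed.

x_1* = 2.6226

MU_x_1 = 5/√x_1, MU_x_2 = 1. Tangency: 5/√x_1 = p_1/p_2.
Solve: √x_1 = 5·p_2/p_1, so x_1*(p_1,p_2) = (5·p_2/p_1)², and x_2* = (m − p_1·x_1*)/p_2.
Plugging in: x_1* = (5·4/12.35)² = 2.6226.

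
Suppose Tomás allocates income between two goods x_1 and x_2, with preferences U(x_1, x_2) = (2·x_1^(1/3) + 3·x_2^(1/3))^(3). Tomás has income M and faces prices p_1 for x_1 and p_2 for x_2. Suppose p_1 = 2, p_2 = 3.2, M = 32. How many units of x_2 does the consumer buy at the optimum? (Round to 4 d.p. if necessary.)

From the CES first-order condition, (2/3)·(x_2/x_1)^(2/3) = p_1/p_2.
Hence x_2/x_1 = ((3/2)·p_1/p_2)^(1/(2/3)), i.e. raised to the 1.5 power.
Substitute x_2 = (x_2/x_1)·x_1 into the budget: x_1* = M/(p_1 + p_2·(x_2/x_1)).
Numerically x_2/x_1 = 0.90773, so x_1* = 32/(2 + 3.2·0.90773) = 6.5243 and x_2* = 0.90773·6.5243 = 5.9223.

x_2* = 5.9223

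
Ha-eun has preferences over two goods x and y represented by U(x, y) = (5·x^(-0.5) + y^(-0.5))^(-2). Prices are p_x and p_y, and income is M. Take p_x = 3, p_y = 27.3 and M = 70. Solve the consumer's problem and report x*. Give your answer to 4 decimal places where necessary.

From the CES first-order condition, 5·(y/x)^(1.5) = p_x/p_y.
Hence y/x = ((1/5)·p_x/p_y)^(1/(1.5)), i.e. raised to the 2/3 power.
With the ratio pinned down, the budget gives x* = M/(p_x + p_y·(y/x)) and y* = (y/x)·x*.
Numerically y/x = 0.078462, so x* = 70/(3 + 27.3·0.078462) = 13.6134.

x* = 13.6134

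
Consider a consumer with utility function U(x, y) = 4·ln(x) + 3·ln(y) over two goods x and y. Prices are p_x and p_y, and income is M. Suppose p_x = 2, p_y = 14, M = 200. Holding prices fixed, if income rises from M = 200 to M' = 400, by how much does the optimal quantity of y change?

Δy* = 6.1224

MU_x/MU_y = (4·y)/(3·x); tangency sets this equal to p_x/p_y.
Rearranging, p_y·y = (3/4)·p_x·x. Substituting into the budget gives p_x·x·(1 + (3/4)) = M.
Demand: x*(p_x,p_y,M) = 4/7·M/p_x and y* = 3/7·M/p_y.
At p_x=2, p_y=14, M=200: y* = 3/7·200/14 = 6.1224.
At M' = 400: y* = 12.2449. Change: 12.2449 − 6.1224 = 6.1224.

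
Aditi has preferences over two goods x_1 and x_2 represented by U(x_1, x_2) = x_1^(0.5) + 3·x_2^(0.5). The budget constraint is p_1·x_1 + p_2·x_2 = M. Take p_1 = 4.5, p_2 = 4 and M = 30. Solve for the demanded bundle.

MU_x_1 ∝ x_1^(-0.5), MU_x_2 ∝ 3·x_2^(-0.5), so MRS = (1/3)·(x_2/x_1)^(0.5) = p_1/p_2.
Solve for the ratio: x_2/x_1 = [3·p_1/p_2]^(2).
Substitute x_2 = (x_2/x_1)·x_1 into the budget: x_1* = M/(p_1 + p_2·(x_2/x_1)).
Numerically x_2/x_1 = 11.390625, so x_1* = 30/(4.5 + 4·11.390625) = 0.5993 and x_2* = 11.390625·0.5993 = 6.8258.

x_1* = 0.5993, x_2* = 6.8258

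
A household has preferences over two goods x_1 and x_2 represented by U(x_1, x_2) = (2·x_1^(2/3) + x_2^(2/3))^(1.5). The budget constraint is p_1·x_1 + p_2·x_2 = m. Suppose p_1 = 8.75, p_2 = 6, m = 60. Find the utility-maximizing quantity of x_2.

Numerically x_2/x_1 = 0.387686, so x_1* = 60/(8.75 + 6·0.387686) = 5.4171 and x_2* = 0.387686·5.4171 = 2.1001.

x_2* = 2.1001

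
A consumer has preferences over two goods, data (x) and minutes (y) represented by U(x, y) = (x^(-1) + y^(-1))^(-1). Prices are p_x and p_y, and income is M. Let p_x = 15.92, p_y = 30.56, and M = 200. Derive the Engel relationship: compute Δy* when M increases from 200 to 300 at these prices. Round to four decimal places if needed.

From the CES first-order condition, (y/x)^(2) = p_x/p_y.
Hence y/x = (p_x/p_y)^(1/(2)), i.e. raised to the 0.5 power.
With the ratio pinned down, the budget gives x* = M/(p_x + p_y·(y/x)) and y* = (y/x)·x*.
Numerically y/x = 0.721763, so x* = 200/(15.92 + 30.56·0.721763) = 5.2663 and y* = 0.721763·5.2663 = 3.801.
At M' = 300: y* = 5.7016. Change: 5.7016 − 3.801 = 1.9005.

Δy* = 1.9005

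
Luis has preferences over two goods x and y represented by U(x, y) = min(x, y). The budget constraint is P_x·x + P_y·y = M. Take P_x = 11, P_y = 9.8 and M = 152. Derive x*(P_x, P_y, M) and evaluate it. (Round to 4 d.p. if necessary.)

With perfect complements, no substitution: consume in ratio x:y = 1:1.
Budget: P_x·x + P_y·x = M, so (P_x + P_y)·x = M.
Demand: x*(P_x,P_y,M) = M/(P_x + P_y), y* = M/(P_x + P_y).
Here 11 + 9.8 = 20.8, giving x* = 7.3077.

x* = 7.3077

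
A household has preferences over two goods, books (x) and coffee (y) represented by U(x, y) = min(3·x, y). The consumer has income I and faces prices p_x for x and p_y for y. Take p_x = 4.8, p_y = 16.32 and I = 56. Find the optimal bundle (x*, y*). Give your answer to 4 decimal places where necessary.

x* = 1.0417, y* = 3.125

Leontief preferences: the optimum is at the kink where x/1 = y/3, i.e. y = 3·x.
Budget: p_x·x + p_y·3·x = I, so (p_x + 3·p_y)·x = I.
Demand: x*(p_x,p_y,I) = I/(p_x + 3·p_y), y* = 3·I/(p_x + 3·p_y).
Here 4.8 + 3·16.32 = 53.76, giving x* = 1.0417 and y* = 3.125.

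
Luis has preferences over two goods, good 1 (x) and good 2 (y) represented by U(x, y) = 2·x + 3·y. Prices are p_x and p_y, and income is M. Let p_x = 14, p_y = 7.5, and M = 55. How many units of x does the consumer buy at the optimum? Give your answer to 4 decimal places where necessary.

x* = 0

Perfect substitutes: compare marginal utility per dollar. 2/p_x vs 3/p_y → 0.1429 vs 0.4.
y gives more utility per dollar, so spend all income on y: y* = M/p_y, x* = 0.
Numerically: x* = 0, y* = 7.3333.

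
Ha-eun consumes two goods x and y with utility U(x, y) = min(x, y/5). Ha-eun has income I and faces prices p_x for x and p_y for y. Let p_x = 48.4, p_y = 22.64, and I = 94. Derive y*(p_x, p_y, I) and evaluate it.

y* = 2.9084

Here 48.4 + 5·22.64 = 161.6, giving y* = 2.9084.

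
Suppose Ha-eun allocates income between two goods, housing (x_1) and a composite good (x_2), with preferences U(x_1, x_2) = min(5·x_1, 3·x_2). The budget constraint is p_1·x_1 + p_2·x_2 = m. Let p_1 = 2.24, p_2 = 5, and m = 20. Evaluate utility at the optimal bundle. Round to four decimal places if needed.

With perfect complements, no substitution: consume in ratio x_1:x_2 = 3:5.
Budget: p_1·x_1 + p_2·(5/3)·x_1 = m, so (3·p_1 + 5·p_2)·x_1 = 3·m.
Demand: x_1*(p_1,p_2,m) = 3·m/(3·p_1 + 5·p_2), x_2* = 5·m/(3·p_1 + 5·p_2).
Here 3·2.24 + 5·5 = 31.72, giving x_1* = 1.8916 and x_2* = 3.1526.
Utility at the optimum: U(1.8916, 3.1526) = 9.4578.

V = 9.4578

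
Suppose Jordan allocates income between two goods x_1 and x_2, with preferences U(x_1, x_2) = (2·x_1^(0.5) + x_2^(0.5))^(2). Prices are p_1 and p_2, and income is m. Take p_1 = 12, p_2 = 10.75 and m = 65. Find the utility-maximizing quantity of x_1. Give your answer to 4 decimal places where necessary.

MU_x_1 ∝ 2·x_1^(-0.5), MU_x_2 ∝ x_2^(-0.5), so MRS = 2·(x_2/x_1)^(0.5) = p_1/p_2.
Hence x_2/x_1 = ((1/2)·p_1/p_2)^(1/(0.5)), i.e. raised to the 2 power.
With the ratio pinned down, the budget gives x_1* = m/(p_1 + p_2·(x_2/x_1)) and x_2* = (x_2/x_1)·x_1*.
Numerically x_2/x_1 = 0.31152, so x_1* = 65/(12 + 10.75·0.31152) = 4.2348.

x_1* = 4.2348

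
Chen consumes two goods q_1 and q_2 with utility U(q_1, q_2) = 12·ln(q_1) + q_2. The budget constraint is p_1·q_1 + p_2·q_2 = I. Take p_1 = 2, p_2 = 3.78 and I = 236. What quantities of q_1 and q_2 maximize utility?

Set MRS = p_1/p_2: (12/q_1)/1 = p_1/p_2.
So q_1*(p_1,p_2) = 12·p_2/p_1, independent of income; and q_2* = (I − 12·p_2)/p_2.
At the given prices: q_1* = 12·3.78/2 = 22.68, and q_2* = 50.4339.

q_1* = 22.68, q_2* = 50.4339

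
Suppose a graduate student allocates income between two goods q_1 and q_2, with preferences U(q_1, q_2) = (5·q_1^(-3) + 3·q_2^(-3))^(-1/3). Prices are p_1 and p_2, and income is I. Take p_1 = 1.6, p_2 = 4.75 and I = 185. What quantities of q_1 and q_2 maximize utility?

q_1* = 38.6638, q_2* = 25.9238

From the CES first-order condition, (5/3)·(q_2/q_1)^(4) = p_1/p_2.
Hence q_2/q_1 = ((3/5)·p_1/p_2)^(1/(4)), i.e. raised to the 0.25 power.
With the ratio pinned down, the budget gives q_1* = I/(p_1 + p_2·(q_2/q_1)) and q_2* = (q_2/q_1)·q_1*.
Numerically q_2/q_1 = 0.670493, so q_1* = 185/(1.6 + 4.75·0.670493) = 38.6638 and q_2* = 0.670493·38.6638 = 25.9238.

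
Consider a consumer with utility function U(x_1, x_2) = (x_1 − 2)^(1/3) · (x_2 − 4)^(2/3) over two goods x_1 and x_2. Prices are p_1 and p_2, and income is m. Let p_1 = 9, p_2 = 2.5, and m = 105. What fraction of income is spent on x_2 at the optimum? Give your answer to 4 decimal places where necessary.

This is Cobb-Douglas in (x_1−2, x_2−4): tangency gives 1/3·p_2·(x_2−4) = 2/3·p_1·(x_1−2).
Substituting into the budget: x_1* = 2 + 1/3·(m − 2·p_1 − 4·p_2)/p_1, and x_2* = 4 + 2/3·(…)/p_2.
Discretionary income = 105 − 2·9 − 4·2.5 = 77; x_1* = 2 + 1/3·77/9 = 4.8519; x_2* = 4 + 2/3·77/2.5 = 24.5333.
Expenditure on x_2: 2.5·24.5333 = 61.3333; share = 0.5841.

share on x_2 = 0.5841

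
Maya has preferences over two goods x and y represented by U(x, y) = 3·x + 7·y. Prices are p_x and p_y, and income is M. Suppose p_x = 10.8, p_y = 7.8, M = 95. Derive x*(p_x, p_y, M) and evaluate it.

Perfect substitutes: compare marginal utility per dollar. 3/p_x vs 7/p_y → 0.2778 vs 0.8974.
y gives more utility per dollar, so spend all income on y: y* = M/p_y, x* = 0.
Numerically: x* = 0, y* = 12.1795.

x* = 0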